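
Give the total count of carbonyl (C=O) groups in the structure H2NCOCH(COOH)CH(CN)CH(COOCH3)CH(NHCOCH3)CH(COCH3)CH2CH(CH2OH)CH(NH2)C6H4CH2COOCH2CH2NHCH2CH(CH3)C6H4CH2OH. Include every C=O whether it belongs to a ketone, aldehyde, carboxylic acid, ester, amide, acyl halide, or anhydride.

6

H2NCO: amide, 1 C=O (running total 1).
CH(COOH): carboxylic acid, 1 C=O (running total 2).
CH(COOCH3): ester, 1 C=O (running total 3).
CH(NHCOCH3): amide, 1 C=O (running total 4).
CH(COCH3): ketone, 1 C=O (running total 5).
CH2COOCH2: ester, 1 C=O (running total 6).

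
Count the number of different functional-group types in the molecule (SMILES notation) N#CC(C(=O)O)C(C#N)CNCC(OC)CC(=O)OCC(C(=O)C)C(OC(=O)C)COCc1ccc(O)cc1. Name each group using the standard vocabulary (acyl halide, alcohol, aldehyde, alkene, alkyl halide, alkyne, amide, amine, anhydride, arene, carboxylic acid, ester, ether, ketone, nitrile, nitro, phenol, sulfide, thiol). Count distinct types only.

8

N≡C–: carbon triple-bonded to nitrogen → nitrile.
pendant –COOH: carbonyl C bonded to C and –OH → carboxylic acid.
pendant –C≡N: nitrile.
C–N–C with sp³ carbons and no adjacent C=O → amine (secondary).
pendant –OCH3: C–O–C with sp³ C, no adjacent C=O → ether.
–C(=O)–O–C with C on the carbonyl side → ester.
pendant –COCH3: carbonyl C bonded to two carbons → ketone.
pendant –OC(=O)CH3: an acyloxy group → ester.
C–O–C with sp³ carbons on both sides and no adjacent C=O → ether.
–OH attached directly to an aromatic ring → phenol (not alcohol); the ring itself is an arene.
Distinct types present: amine, arene, carboxylic acid, ester, ether, ketone, nitrile, phenol.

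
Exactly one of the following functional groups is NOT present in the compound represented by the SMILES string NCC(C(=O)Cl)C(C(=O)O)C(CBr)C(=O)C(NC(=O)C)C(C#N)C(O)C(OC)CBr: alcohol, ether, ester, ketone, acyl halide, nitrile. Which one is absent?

ester

ketone: present (CO — –C(=O)– with carbon on both sides → ketone).
nitrile: present (CH(CN) — pendant –C≡N: nitrile).
alcohol: present (CH(OH) — –OH on an sp³ carbon → alcohol (secondary)).
ether: present (CH(OCH3) — pendant –OCH3: C–O–C with sp³ C, no adjacent C=O → ether).
acyl halide: present (CH(COCl) — pendant –C(=O)X: carbonyl C bonded to C and halogen → acyl halide).
ester: no segment matches this pattern.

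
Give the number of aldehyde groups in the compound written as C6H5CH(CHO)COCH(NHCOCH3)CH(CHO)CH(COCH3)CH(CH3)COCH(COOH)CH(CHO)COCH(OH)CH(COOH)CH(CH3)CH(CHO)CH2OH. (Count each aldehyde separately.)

4

Taking each segment in turn:
  C6H5: C6H5– phenyl ring → arene.
  CH(CHO): pendant –CHO: carbonyl C bonded to C and H → aldehyde.
  CO: –C(=O)– with carbon on both sides → ketone.
  CH(NHCOCH3): pendant –NHC(=O)CH3: N bonded to a carbonyl → amide (not amine).
  CH(CHO): pendant –CHO: carbonyl C bonded to C and H → aldehyde.
  CH(COCH3): pendant –COCH3: carbonyl C bonded to two carbons → ketone.
  CO: –C(=O)– with carbon on both sides → ketone.
  CH(COOH): pendant –COOH: carbonyl C bonded to C and –OH → carboxylic acid.
  CH(CHO): pendant –CHO: carbonyl C bonded to C and H → aldehyde.
  CO: –C(=O)– with carbon on both sides → ketone.
  CH(OH): –OH on an sp³ carbon → alcohol (secondary).
  CH(COOH): pendant –COOH: carbonyl C bonded to C and –OH → carboxylic acid.
  CH(CHO): pendant –CHO: carbonyl C bonded to C and H → aldehyde.
  CH2OH: –OH on an sp³ carbon → alcohol.
Aldehyde appears at: CH(CHO), CH(CHO), CH(CHO), CH(CHO) → 4.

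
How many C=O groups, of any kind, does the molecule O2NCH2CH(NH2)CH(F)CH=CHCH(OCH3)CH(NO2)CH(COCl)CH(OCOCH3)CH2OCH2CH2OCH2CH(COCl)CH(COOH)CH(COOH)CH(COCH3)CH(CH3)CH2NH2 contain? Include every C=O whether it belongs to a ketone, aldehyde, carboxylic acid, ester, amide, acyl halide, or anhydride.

CH(COCl): acyl halide, 1 C=O (running total 1).
CH(OCOCH3): ester, 1 C=O (running total 2).
CH(COCl): acyl halide, 1 C=O (running total 3).
CH(COOH): carboxylic acid, 1 C=O (running total 4).
CH(COOH): carboxylic acid, 1 C=O (running total 5).
CH(COCH3): ketone, 1 C=O (running total 6).

6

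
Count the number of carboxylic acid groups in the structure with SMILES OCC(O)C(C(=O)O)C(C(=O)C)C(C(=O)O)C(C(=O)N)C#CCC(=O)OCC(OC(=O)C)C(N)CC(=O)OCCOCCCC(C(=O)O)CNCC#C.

Reading the structure from left to right:
  HOCH2: HO– on an sp³ carbon → alcohol.
  CH(OH): –OH on an sp³ carbon → alcohol (secondary).
  CH(COOH): pendant –COOH: carbonyl C bonded to C and –OH → carboxylic acid.
  CH(COCH3): pendant –COCH3: carbonyl C bonded to two carbons → ketone.
  CH(COOH): pendant –COOH: carbonyl C bonded to C and –OH → carboxylic acid.
  CH(CONH2): pendant –CONH2: carbonyl C bonded to C and N → amide.
  C≡C: C≡C triple bond → alkyne.
  CH2COOCH2: –C(=O)–O–C with C on the carbonyl side → ester.
  CH(OCOCH3): pendant –OC(=O)CH3: an acyloxy group → ester.
  CH(NH2): –NH2 on an sp³ carbon with no adjacent C=O → amine.
  CH2COOCH2: –C(=O)–O–C with C on the carbonyl side → ester.
  CH2OCH2: C–O–C with sp³ carbons on both sides and no adjacent C=O → ether.
  CH(COOH): pendant –COOH: carbonyl C bonded to C and –OH → carboxylic acid.
  CH2NHCH2: C–N–C with sp³ carbons and no adjacent C=O → amine (secondary).
  C≡CH: C≡C triple bond → alkyne.
Carboxylic acid appears at: CH(COOH), CH(COOH), CH(COOH) → 3.

3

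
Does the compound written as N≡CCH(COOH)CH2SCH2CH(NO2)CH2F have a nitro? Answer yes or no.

yes

Taking each segment in turn:
  N≡C: N≡C–: carbon triple-bonded to nitrogen → nitrile.
  CH(COOH): pendant –COOH: carbonyl C bonded to C and –OH → carboxylic acid.
  CH2SCH2: C–S–C linkage → sulfide (thioether).
  CH(NO2): –NO2 on an sp³ carbon → nitro (the N=O is not a carbonyl).
  CH2F: halogen on an sp³ carbon → alkyl halide.
The CH(NO2) segment supplies the nitro: –NO2 on an sp³ carbon → nitro (the N=O is not a carbonyl).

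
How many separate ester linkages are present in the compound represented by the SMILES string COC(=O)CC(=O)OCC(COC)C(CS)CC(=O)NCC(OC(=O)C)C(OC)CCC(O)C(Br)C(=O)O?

3

Taking each segment in turn:
  CH3OOC: CH3O–C(=O)–: carbonyl C bonded to C and to –OCH3 → ester (not ketone + ether).
  CH2COOCH2: –C(=O)–O–C with C on the carbonyl side → ester.
  CH(CH2OCH3): pendant –CH2OCH3: C–O–C linkage → ether.
  CH(CH2SH): pendant –CH2SH → thiol.
  CH2CONHCH2: –C(=O)–N– linkage → amide (the N is not an amine).
  CH(OCOCH3): pendant –OC(=O)CH3: an acyloxy group → ester.
  CH(OCH3): pendant –OCH3: C–O–C with sp³ C, no adjacent C=O → ether.
  CH(OH): –OH on an sp³ carbon → alcohol (secondary).
  CH(Br): halogen on an sp³ carbon → alkyl halide.
  COOH: –COOH: carbonyl C bonded to –OH and C → carboxylic acid (the –OH is not a separate alcohol).
Ester appears at: CH3OOC, CH2COOCH2, CH(OCOCH3) → 3.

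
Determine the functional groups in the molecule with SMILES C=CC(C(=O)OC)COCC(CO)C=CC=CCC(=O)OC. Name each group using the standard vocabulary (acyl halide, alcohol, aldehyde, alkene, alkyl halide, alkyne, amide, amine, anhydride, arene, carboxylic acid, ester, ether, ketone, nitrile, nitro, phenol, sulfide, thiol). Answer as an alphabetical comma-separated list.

C=C double bond → alkene.
pendant –COOCH3: carbonyl C bonded to C and –OCH3 → ester.
C–O–C with sp³ carbons on both sides and no adjacent C=O → ether.
pendant –CH2OH on an sp³ backbone C → alcohol.
C=C double bond → alkene.
C=C double bond → alkene.
–C(=O)OCH3: carbonyl C bonded to C and to –OCH3 → ester (not ketone + ether).

alcohol, alkene, ester, ether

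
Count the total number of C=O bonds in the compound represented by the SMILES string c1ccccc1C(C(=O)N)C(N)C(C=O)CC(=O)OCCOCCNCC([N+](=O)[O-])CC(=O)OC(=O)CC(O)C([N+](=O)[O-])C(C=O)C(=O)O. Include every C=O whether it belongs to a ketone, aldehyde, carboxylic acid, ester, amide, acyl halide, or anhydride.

7

CH(CONH2): amide, 1 C=O (running total 1).
CH(CHO): aldehyde, 1 C=O (running total 2).
CH2COOCH2: ester, 1 C=O (running total 3).
CH2CO-O-COCH2: anhydride, 2 C=O (running total 5).
CH(CHO): aldehyde, 1 C=O (running total 6).
COOH: carboxylic acid, 1 C=O (running total 7).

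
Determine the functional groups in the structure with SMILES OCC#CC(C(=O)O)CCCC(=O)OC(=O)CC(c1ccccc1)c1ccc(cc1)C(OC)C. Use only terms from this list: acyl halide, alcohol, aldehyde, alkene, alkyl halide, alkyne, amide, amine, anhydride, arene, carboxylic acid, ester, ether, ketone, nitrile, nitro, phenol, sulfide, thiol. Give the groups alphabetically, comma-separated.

HO– on an sp³ carbon → alcohol.
C≡C triple bond → alkyne.
pendant –COOH: carbonyl C bonded to C and –OH → carboxylic acid.
two acyl groups sharing one oxygen, –C(=O)–O–C(=O)– → anhydride.
pendant –C6H5: benzene ring → arene.
para-disubstituted benzene ring → arene.
pendant –OCH3: C–O–C with sp³ C, no adjacent C=O → ether.

alcohol, alkyne, anhydride, arene, carboxylic acid, ether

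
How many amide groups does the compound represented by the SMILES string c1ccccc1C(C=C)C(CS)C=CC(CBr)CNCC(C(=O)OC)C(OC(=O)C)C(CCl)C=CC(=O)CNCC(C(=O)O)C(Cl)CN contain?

C6H5– phenyl ring → arene.
pendant –CH=CH2: C=C double bond → alkene.
pendant –CH2SH → thiol.
C=C double bond → alkene.
pendant –CH2X: halogen on sp³ carbon → alkyl halide.
C–N–C with sp³ carbons and no adjacent C=O → amine (secondary).
pendant –COOCH3: carbonyl C bonded to C and –OCH3 → ester.
pendant –OC(=O)CH3: an acyloxy group → ester.
pendant –CH2X: halogen on sp³ carbon → alkyl halide.
C=C double bond → alkene.
–C(=O)– with carbon on both sides → ketone.
C–N–C with sp³ carbons and no adjacent C=O → amine (secondary).
pendant –COOH: carbonyl C bonded to C and –OH → carboxylic acid.
halogen on an sp³ carbon → alkyl halide.
–NH2 on an sp³ carbon with no adjacent C=O → amine.
No segment is a amide: CH2NHCH2 is amine, not amide; CH2NHCH2 is amine, not amide; CH2NH2 is amine, not amide. → 0.

0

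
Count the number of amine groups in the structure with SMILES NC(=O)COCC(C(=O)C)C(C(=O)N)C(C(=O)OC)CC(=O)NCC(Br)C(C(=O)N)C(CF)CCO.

0

Working along the chain:
  H2NCO: –C(=O)NH2: carbonyl C bonded to C and to N → amide (the N is not a separate amine).
  CH2OCH2: C–O–C with sp³ carbons on both sides and no adjacent C=O → ether.
  CH(COCH3): pendant –COCH3: carbonyl C bonded to two carbons → ketone.
  CH(CONH2): pendant –CONH2: carbonyl C bonded to C and N → amide.
  CH(COOCH3): pendant –COOCH3: carbonyl C bonded to C and –OCH3 → ester.
  CH2CONHCH2: –C(=O)–N– linkage → amide (the N is not an amine).
  CH(Br): halogen on an sp³ carbon → alkyl halide.
  CH(CONH2): pendant –CONH2: carbonyl C bonded to C and N → amide.
  CH(CH2F): pendant –CH2X: halogen on sp³ carbon → alkyl halide.
  CH2OH: –OH on an sp³ carbon → alcohol.
No segment is a amine: H2NCO is amide, not amine; CH(CONH2) is amide, not amine; CH2CONHCH2 is amide, not amine. → 0.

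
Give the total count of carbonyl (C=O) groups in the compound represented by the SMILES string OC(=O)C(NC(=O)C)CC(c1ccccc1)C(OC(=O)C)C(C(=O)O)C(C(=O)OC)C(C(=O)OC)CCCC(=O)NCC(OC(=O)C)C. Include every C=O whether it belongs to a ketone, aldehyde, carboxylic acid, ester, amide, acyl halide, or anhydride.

8

HOOC: carboxylic acid, 1 C=O (running total 1).
CH(NHCOCH3): amide, 1 C=O (running total 2).
CH(OCOCH3): ester, 1 C=O (running total 3).
CH(COOH): carboxylic acid, 1 C=O (running total 4).
CH(COOCH3): ester, 1 C=O (running total 5).
CH(COOCH3): ester, 1 C=O (running total 6).
CH2CONHCH2: amide, 1 C=O (running total 7).
CH(OCOCH3): ester, 1 C=O (running total 8).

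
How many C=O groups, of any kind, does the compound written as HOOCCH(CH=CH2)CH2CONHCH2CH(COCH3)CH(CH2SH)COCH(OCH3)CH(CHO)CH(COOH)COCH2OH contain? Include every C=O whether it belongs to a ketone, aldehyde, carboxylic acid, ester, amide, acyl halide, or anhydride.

7

HOOC: carboxylic acid, 1 C=O (running total 1).
CH2CONHCH2: amide, 1 C=O (running total 2).
CH(COCH3): ketone, 1 C=O (running total 3).
CO: ketone, 1 C=O (running total 4).
CH(CHO): aldehyde, 1 C=O (running total 5).
CH(COOH): carboxylic acid, 1 C=O (running total 6).
CO: ketone, 1 C=O (running total 7).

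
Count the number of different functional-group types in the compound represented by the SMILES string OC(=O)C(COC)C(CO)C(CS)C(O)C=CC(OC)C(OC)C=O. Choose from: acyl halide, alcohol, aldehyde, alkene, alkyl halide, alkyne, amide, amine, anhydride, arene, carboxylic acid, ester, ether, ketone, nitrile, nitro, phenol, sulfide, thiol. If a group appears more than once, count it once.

Reading the structure from left to right:
  HOOC: –COOH: carbonyl C bonded to –OH and C → carboxylic acid (the –OH is not a separate alcohol).
  CH(CH2OCH3): pendant –CH2OCH3: C–O–C linkage → ether.
  CH(CH2OH): pendant –CH2OH on an sp³ backbone C → alcohol.
  CH(CH2SH): pendant –CH2SH → thiol.
  CH(OH): –OH on an sp³ carbon → alcohol (secondary).
  CH=CH: C=C double bond → alkene.
  CH(OCH3): pendant –OCH3: C–O–C with sp³ C, no adjacent C=O → ether.
  CH(OCH3): pendant –OCH3: C–O–C with sp³ C, no adjacent C=O → ether.
  CHO: terminal –CHO: carbonyl C bonded to H and C → aldehyde.
Distinct types present: alcohol, aldehyde, alkene, carboxylic acid, ether, thiol.

6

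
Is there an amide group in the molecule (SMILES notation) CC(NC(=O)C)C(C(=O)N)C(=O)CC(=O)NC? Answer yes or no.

pendant –NHC(=O)CH3: N bonded to a carbonyl → amide (not amine).
pendant –CONH2: carbonyl C bonded to C and N → amide.
–C(=O)– with carbon on both sides → ketone.
–C(=O)NHCH3: carbonyl C bonded to C and to N → amide (the N is not an amine).
The CH(NHCOCH3) segment supplies the amide: pendant –NHC(=O)CH3: N bonded to a carbonyl → amide (not amine).

yes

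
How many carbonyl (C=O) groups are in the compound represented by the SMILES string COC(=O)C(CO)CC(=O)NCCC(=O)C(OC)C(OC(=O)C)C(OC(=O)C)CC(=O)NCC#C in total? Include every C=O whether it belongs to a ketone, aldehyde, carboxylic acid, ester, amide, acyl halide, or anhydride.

CH3OOC: ester, 1 C=O (running total 1).
CH2CONHCH2: amide, 1 C=O (running total 2).
CO: ketone, 1 C=O (running total 3).
CH(OCOCH3): ester, 1 C=O (running total 4).
CH(OCOCH3): ester, 1 C=O (running total 5).
CH2CONHCH2: amide, 1 C=O (running total 6).

6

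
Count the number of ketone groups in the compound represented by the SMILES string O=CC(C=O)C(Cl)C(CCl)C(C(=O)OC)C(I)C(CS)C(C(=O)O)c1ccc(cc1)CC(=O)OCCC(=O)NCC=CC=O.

Taking each segment in turn:
  OHC: terminal –CHO: carbonyl C bonded to H and C → aldehyde.
  CH(CHO): pendant –CHO: carbonyl C bonded to C and H → aldehyde.
  CH(Cl): halogen on an sp³ carbon → alkyl halide.
  CH(CH2Cl): pendant –CH2X: halogen on sp³ carbon → alkyl halide.
  CH(COOCH3): pendant –COOCH3: carbonyl C bonded to C and –OCH3 → ester.
  CH(I): halogen on an sp³ carbon → alkyl halide.
  CH(CH2SH): pendant –CH2SH → thiol.
  CH(COOH): pendant –COOH: carbonyl C bonded to C and –OH → carboxylic acid.
  C6H4: para-disubstituted benzene ring → arene.
  CH2COOCH2: –C(=O)–O–C with C on the carbonyl side → ester.
  CH2CONHCH2: –C(=O)–N– linkage → amide (the N is not an amine).
  CH=CH: C=C double bond → alkene.
  CHO: terminal –CHO: carbonyl C bonded to H and C → aldehyde.
No segment is a ketone: OHC is aldehyde, not ketone; CH(CHO) is aldehyde, not ketone; CH(COOCH3) is ester, not ketone. → 0.

0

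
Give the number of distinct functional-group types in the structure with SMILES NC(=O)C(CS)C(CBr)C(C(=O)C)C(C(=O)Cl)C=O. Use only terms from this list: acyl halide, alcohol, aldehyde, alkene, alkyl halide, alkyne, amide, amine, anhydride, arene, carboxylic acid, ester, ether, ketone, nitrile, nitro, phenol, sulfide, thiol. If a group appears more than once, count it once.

6

Taking each segment in turn:
  H2NCO: –C(=O)NH2: carbonyl C bonded to C and to N → amide (the N is not a separate amine).
  CH(CH2SH): pendant –CH2SH → thiol.
  CH(CH2Br): pendant –CH2X: halogen on sp³ carbon → alkyl halide.
  CH(COCH3): pendant –COCH3: carbonyl C bonded to two carbons → ketone.
  CH(COCl): pendant –C(=O)X: carbonyl C bonded to C and halogen → acyl halide.
  CHO: terminal –CHO: carbonyl C bonded to H and C → aldehyde.
Distinct types present: acyl halide, aldehyde, alkyl halide, amide, ketone, thiol.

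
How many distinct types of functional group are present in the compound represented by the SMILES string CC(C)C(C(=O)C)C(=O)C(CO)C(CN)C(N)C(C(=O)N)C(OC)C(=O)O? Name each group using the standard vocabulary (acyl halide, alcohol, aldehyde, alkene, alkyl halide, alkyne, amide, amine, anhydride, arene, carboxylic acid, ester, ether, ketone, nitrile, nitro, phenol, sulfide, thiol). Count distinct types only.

6

Working along the chain:
  CH(COCH3): pendant –COCH3: carbonyl C bonded to two carbons → ketone.
  CO: –C(=O)– with carbon on both sides → ketone.
  CH(CH2OH): pendant –CH2OH on an sp³ backbone C → alcohol.
  CH(CH2NH2): pendant –CH2NH2: N on sp³ C, no adjacent C=O → amine.
  CH(NH2): –NH2 on an sp³ carbon with no adjacent C=O → amine.
  CH(CONH2): pendant –CONH2: carbonyl C bonded to C and N → amide.
  CH(OCH3): pendant –OCH3: C–O–C with sp³ C, no adjacent C=O → ether.
  COOH: –COOH: carbonyl C bonded to –OH and C → carboxylic acid (the –OH is not a separate alcohol).
Distinct types present: alcohol, amide, amine, carboxylic acid, ether, ketone.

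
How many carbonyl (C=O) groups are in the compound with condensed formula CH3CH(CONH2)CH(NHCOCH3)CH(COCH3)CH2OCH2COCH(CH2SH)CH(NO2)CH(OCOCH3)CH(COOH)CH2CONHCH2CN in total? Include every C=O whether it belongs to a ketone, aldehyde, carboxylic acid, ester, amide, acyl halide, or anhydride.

7

CH(CONH2): amide, 1 C=O (running total 1).
CH(NHCOCH3): amide, 1 C=O (running total 2).
CH(COCH3): ketone, 1 C=O (running total 3).
CO: ketone, 1 C=O (running total 4).
CH(OCOCH3): ester, 1 C=O (running total 5).
CH(COOH): carboxylic acid, 1 C=O (running total 6).
CH2CONHCH2: amide, 1 C=O (running total 7).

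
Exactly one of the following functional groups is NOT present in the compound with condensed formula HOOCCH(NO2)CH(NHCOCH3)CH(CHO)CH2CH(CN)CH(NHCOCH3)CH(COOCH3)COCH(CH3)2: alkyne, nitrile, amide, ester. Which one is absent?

alkyne

amide: present (CH(NHCOCH3) — pendant –NHC(=O)CH3: N bonded to a carbonyl → amide (not amine)).
nitrile: present (CH(CN) — pendant –C≡N: nitrile).
ester: present (CH(COOCH3) — pendant –COOCH3: carbonyl C bonded to C and –OCH3 → ester).
alkyne: absent. In CH(CN), the triple bond is C≡N, not C≡C, so it is a nitrile.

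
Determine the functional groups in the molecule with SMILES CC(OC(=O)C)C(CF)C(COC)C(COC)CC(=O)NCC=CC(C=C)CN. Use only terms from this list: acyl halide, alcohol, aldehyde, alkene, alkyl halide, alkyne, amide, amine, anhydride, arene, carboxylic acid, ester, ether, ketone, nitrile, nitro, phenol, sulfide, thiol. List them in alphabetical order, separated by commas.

Taking each segment in turn:
  CH(OCOCH3): pendant –OC(=O)CH3: an acyloxy group → ester.
  CH(CH2F): pendant –CH2X: halogen on sp³ carbon → alkyl halide.
  CH(CH2OCH3): pendant –CH2OCH3: C–O–C linkage → ether.
  CH(CH2OCH3): pendant –CH2OCH3: C–O–C linkage → ether.
  CH2CONHCH2: –C(=O)–N– linkage → amide (the N is not an amine).
  CH=CH: C=C double bond → alkene.
  CH(CH=CH2): pendant –CH=CH2: C=C double bond → alkene.
  CH2NH2: –NH2 on an sp³ carbon with no adjacent C=O → amine.

alkene, alkyl halide, amide, amine, ester, ether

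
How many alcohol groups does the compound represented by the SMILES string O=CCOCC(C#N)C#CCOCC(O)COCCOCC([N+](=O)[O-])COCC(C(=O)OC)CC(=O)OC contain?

1

terminal –CHO: carbonyl C bonded to H and C → aldehyde.
C–O–C with sp³ carbons on both sides and no adjacent C=O → ether.
pendant –C≡N: nitrile.
C≡C triple bond → alkyne.
C–O–C with sp³ carbons on both sides and no adjacent C=O → ether.
–OH on an sp³ carbon → alcohol (secondary).
C–O–C with sp³ carbons on both sides and no adjacent C=O → ether.
C–O–C with sp³ carbons on both sides and no adjacent C=O → ether.
–NO2 on an sp³ carbon → nitro (the N=O is not a carbonyl).
C–O–C with sp³ carbons on both sides and no adjacent C=O → ether.
pendant –COOCH3: carbonyl C bonded to C and –OCH3 → ester.
–C(=O)OCH3: carbonyl C bonded to C and to –OCH3 → ester (not ketone + ether).
Alcohol appears at: CH(OH) → 1.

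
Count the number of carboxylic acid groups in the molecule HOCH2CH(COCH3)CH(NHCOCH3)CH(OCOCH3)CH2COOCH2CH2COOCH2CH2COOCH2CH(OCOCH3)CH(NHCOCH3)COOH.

1

Taking each segment in turn:
  HOCH2: HO– on an sp³ carbon → alcohol.
  CH(COCH3): pendant –COCH3: carbonyl C bonded to two carbons → ketone.
  CH(NHCOCH3): pendant –NHC(=O)CH3: N bonded to a carbonyl → amide (not amine).
  CH(OCOCH3): pendant –OC(=O)CH3: an acyloxy group → ester.
  CH2COOCH2: –C(=O)–O–C with C on the carbonyl side → ester.
  CH2COOCH2: –C(=O)–O–C with C on the carbonyl side → ester.
  CH2COOCH2: –C(=O)–O–C with C on the carbonyl side → ester.
  CH(OCOCH3): pendant –OC(=O)CH3: an acyloxy group → ester.
  CH(NHCOCH3): pendant –NHC(=O)CH3: N bonded to a carbonyl → amide (not amine).
  COOH: –COOH: carbonyl C bonded to –OH and C → carboxylic acid (the –OH is not a separate alcohol).
Carboxylic acid appears at: COOH → 1.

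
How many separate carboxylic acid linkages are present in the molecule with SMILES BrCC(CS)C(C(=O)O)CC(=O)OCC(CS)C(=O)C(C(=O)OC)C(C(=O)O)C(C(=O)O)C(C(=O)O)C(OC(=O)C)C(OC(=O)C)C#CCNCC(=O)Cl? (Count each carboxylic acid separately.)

Working along the chain:
  BrCH2: halogen on an sp³ carbon → alkyl halide.
  CH(CH2SH): pendant –CH2SH → thiol.
  CH(COOH): pendant –COOH: carbonyl C bonded to C and –OH → carboxylic acid.
  CH2COOCH2: –C(=O)–O–C with C on the carbonyl side → ester.
  CH(CH2SH): pendant –CH2SH → thiol.
  CO: –C(=O)– with carbon on both sides → ketone.
  CH(COOCH3): pendant –COOCH3: carbonyl C bonded to C and –OCH3 → ester.
  CH(COOH): pendant –COOH: carbonyl C bonded to C and –OH → carboxylic acid.
  CH(COOH): pendant –COOH: carbonyl C bonded to C and –OH → carboxylic acid.
  CH(COOH): pendant –COOH: carbonyl C bonded to C and –OH → carboxylic acid.
  CH(OCOCH3): pendant –OC(=O)CH3: an acyloxy group → ester.
  CH(OCOCH3): pendant –OC(=O)CH3: an acyloxy group → ester.
  C≡C: C≡C triple bond → alkyne.
  CH2NHCH2: C–N–C with sp³ carbons and no adjacent C=O → amine (secondary).
  COCl: –C(=O)Cl: carbonyl C bonded to C and to a halogen → acyl halide (not alkyl halide).
Carboxylic acid appears at: CH(COOH), CH(COOH), CH(COOH), CH(COOH) → 4.

4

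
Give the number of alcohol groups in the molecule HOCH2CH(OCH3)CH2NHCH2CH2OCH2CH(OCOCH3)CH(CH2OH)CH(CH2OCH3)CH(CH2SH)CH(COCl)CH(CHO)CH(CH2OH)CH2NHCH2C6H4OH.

3

HO– on an sp³ carbon → alcohol.
pendant –OCH3: C–O–C with sp³ C, no adjacent C=O → ether.
C–N–C with sp³ carbons and no adjacent C=O → amine (secondary).
C–O–C with sp³ carbons on both sides and no adjacent C=O → ether.
pendant –OC(=O)CH3: an acyloxy group → ester.
pendant –CH2OH on an sp³ backbone C → alcohol.
pendant –CH2OCH3: C–O–C linkage → ether.
pendant –CH2SH → thiol.
pendant –C(=O)X: carbonyl C bonded to C and halogen → acyl halide.
pendant –CHO: carbonyl C bonded to C and H → aldehyde.
pendant –CH2OH on an sp³ backbone C → alcohol.
C–N–C with sp³ carbons and no adjacent C=O → amine (secondary).
–OH attached directly to an aromatic ring → phenol (not alcohol); the ring itself is an arene.
Alcohol appears at: HOCH2, CH(CH2OH), CH(CH2OH) → 3.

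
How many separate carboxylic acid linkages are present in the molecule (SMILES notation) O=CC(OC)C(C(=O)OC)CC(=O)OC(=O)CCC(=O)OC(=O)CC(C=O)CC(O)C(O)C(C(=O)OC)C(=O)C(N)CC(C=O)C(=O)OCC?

terminal –CHO: carbonyl C bonded to H and C → aldehyde.
pendant –OCH3: C–O–C with sp³ C, no adjacent C=O → ether.
pendant –COOCH3: carbonyl C bonded to C and –OCH3 → ester.
two acyl groups sharing one oxygen, –C(=O)–O–C(=O)– → anhydride.
two acyl groups sharing one oxygen, –C(=O)–O–C(=O)– → anhydride.
pendant –CHO: carbonyl C bonded to C and H → aldehyde.
–OH on an sp³ carbon → alcohol (secondary).
–OH on an sp³ carbon → alcohol (secondary).
pendant –COOCH3: carbonyl C bonded to C and –OCH3 → ester.
–C(=O)– with carbon on both sides → ketone.
–NH2 on an sp³ carbon with no adjacent C=O → amine.
pendant –CHO: carbonyl C bonded to C and H → aldehyde.
–C(=O)OCH2CH3: carbonyl C bonded to C and to –OEt → ester.
No segment is a carboxylic acid: OHC is aldehyde, not carboxylic acid; CH(COOCH3) is ester, not carboxylic acid; CH2CO-O-COCH2 is anhydride, not carboxylic acid. → 0.

0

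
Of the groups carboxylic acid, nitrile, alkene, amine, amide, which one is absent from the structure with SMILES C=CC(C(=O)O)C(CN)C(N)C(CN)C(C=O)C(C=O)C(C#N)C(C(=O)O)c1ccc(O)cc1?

amide

alkene: present (CH2=CH — C=C double bond → alkene).
carboxylic acid: present (CH(COOH) — pendant –COOH: carbonyl C bonded to C and –OH → carboxylic acid).
nitrile: present (CH(CN) — pendant –C≡N: nitrile).
amine: present (CH(CH2NH2) — pendant –CH2NH2: N on sp³ C, no adjacent C=O → amine).
amide: no segment matches this pattern.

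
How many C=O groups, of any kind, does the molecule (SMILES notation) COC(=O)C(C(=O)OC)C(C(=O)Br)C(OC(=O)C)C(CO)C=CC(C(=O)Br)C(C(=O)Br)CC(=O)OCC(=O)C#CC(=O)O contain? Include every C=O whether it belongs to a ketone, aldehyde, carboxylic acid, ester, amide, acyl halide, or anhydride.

9

CH3OOC: ester, 1 C=O (running total 1).
CH(COOCH3): ester, 1 C=O (running total 2).
CH(COBr): acyl halide, 1 C=O (running total 3).
CH(OCOCH3): ester, 1 C=O (running total 4).
CH(COBr): acyl halide, 1 C=O (running total 5).
CH(COBr): acyl halide, 1 C=O (running total 6).
CH2COOCH2: ester, 1 C=O (running total 7).
CO: ketone, 1 C=O (running total 8).
COOH: carboxylic acid, 1 C=O (running total 9).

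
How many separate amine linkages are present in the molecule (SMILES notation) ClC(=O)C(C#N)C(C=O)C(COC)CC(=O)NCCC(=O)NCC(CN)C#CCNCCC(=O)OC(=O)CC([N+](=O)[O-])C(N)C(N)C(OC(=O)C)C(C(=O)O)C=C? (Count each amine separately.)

4

Reading the structure from left to right:
  ClCO: –C(=O)Cl: carbonyl C bonded to C and to a halogen → acyl halide (not alkyl halide).
  CH(CN): pendant –C≡N: nitrile.
  CH(CHO): pendant –CHO: carbonyl C bonded to C and H → aldehyde.
  CH(CH2OCH3): pendant –CH2OCH3: C–O–C linkage → ether.
  CH2CONHCH2: –C(=O)–N– linkage → amide (the N is not an amine).
  CH2CONHCH2: –C(=O)–N– linkage → amide (the N is not an amine).
  CH(CH2NH2): pendant –CH2NH2: N on sp³ C, no adjacent C=O → amine.
  C≡C: C≡C triple bond → alkyne.
  CH2NHCH2: C–N–C with sp³ carbons and no adjacent C=O → amine (secondary).
  CH2CO-O-COCH2: two acyl groups sharing one oxygen, –C(=O)–O–C(=O)– → anhydride.
  CH(NO2): –NO2 on an sp³ carbon → nitro (the N=O is not a carbonyl).
  CH(NH2): –NH2 on an sp³ carbon with no adjacent C=O → amine.
  CH(NH2): –NH2 on an sp³ carbon with no adjacent C=O → amine.
  CH(OCOCH3): pendant –OC(=O)CH3: an acyloxy group → ester.
  CH(COOH): pendant –COOH: carbonyl C bonded to C and –OH → carboxylic acid.
  CH=CH2: C=C double bond → alkene.
Amine appears at: CH(CH2NH2), CH2NHCH2, CH(NH2), CH(NH2) → 4.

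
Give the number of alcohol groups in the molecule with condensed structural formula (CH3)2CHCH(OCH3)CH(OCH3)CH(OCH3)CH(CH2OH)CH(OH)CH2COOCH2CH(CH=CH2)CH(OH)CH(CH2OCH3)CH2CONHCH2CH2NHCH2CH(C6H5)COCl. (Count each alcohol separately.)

3

pendant –OCH3: C–O–C with sp³ C, no adjacent C=O → ether.
pendant –OCH3: C–O–C with sp³ C, no adjacent C=O → ether.
pendant –OCH3: C–O–C with sp³ C, no adjacent C=O → ether.
pendant –CH2OH on an sp³ backbone C → alcohol.
–OH on an sp³ carbon → alcohol (secondary).
–C(=O)–O–C with C on the carbonyl side → ester.
pendant –CH=CH2: C=C double bond → alkene.
–OH on an sp³ carbon → alcohol (secondary).
pendant –CH2OCH3: C–O–C linkage → ether.
–C(=O)–N– linkage → amide (the N is not an amine).
C–N–C with sp³ carbons and no adjacent C=O → amine (secondary).
pendant –C6H5: benzene ring → arene.
–C(=O)Cl: carbonyl C bonded to C and to a halogen → acyl halide (not alkyl halide).
Alcohol appears at: CH(CH2OH), CH(OH), CH(OH) → 3.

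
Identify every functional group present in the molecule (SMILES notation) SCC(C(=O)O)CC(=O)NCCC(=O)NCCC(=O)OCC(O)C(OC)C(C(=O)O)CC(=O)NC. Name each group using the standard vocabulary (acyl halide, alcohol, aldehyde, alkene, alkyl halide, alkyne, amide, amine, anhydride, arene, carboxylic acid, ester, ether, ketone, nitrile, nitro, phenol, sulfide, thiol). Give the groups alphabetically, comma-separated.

alcohol, amide, carboxylic acid, ester, ether, thiol

Working along the chain:
  HSCH2: –SH on an sp³ carbon → thiol.
  CH(COOH): pendant –COOH: carbonyl C bonded to C and –OH → carboxylic acid.
  CH2CONHCH2: –C(=O)–N– linkage → amide (the N is not an amine).
  CH2CONHCH2: –C(=O)–N– linkage → amide (the N is not an amine).
  CH2COOCH2: –C(=O)–O–C with C on the carbonyl side → ester.
  CH(OH): –OH on an sp³ carbon → alcohol (secondary).
  CH(OCH3): pendant –OCH3: C–O–C with sp³ C, no adjacent C=O → ether.
  CH(COOH): pendant –COOH: carbonyl C bonded to C and –OH → carboxylic acid.
  CONHCH3: –C(=O)NHCH3: carbonyl C bonded to C and to N → amide (the N is not an amine).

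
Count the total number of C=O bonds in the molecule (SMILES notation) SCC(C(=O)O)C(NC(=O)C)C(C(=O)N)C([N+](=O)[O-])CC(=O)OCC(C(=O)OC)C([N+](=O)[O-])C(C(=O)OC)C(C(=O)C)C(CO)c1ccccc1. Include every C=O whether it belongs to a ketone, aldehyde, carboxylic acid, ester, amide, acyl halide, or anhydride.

CH(COOH): carboxylic acid, 1 C=O (running total 1).
CH(NHCOCH3): amide, 1 C=O (running total 2).
CH(CONH2): amide, 1 C=O (running total 3).
CH2COOCH2: ester, 1 C=O (running total 4).
CH(COOCH3): ester, 1 C=O (running total 5).
CH(COOCH3): ester, 1 C=O (running total 6).
CH(COCH3): ketone, 1 C=O (running total 7).

7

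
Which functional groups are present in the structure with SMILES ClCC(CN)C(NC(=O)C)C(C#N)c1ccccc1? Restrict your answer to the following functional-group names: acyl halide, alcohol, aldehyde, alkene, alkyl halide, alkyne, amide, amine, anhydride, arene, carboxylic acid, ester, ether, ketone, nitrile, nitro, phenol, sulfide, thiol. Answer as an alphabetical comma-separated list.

halogen on an sp³ carbon → alkyl halide.
pendant –CH2NH2: N on sp³ C, no adjacent C=O → amine.
pendant –NHC(=O)CH3: N bonded to a carbonyl → amide (not amine).
pendant –C≡N: nitrile.
–C6H5 phenyl ring → arene.

alkyl halide, amide, amine, arene, nitrile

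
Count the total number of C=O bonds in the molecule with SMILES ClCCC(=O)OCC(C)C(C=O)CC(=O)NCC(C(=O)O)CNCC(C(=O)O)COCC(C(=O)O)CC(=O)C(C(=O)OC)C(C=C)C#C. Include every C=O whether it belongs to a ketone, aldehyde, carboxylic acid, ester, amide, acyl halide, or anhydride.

CH2COOCH2: ester, 1 C=O (running total 1).
CH(CHO): aldehyde, 1 C=O (running total 2).
CH2CONHCH2: amide, 1 C=O (running total 3).
CH(COOH): carboxylic acid, 1 C=O (running total 4).
CH(COOH): carboxylic acid, 1 C=O (running total 5).
CH(COOH): carboxylic acid, 1 C=O (running total 6).
CO: ketone, 1 C=O (running total 7).
CH(COOCH3): ester, 1 C=O (running total 8).

8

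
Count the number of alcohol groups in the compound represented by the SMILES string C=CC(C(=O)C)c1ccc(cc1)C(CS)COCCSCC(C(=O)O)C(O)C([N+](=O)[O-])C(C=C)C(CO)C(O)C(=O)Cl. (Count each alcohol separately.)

3

C=C double bond → alkene.
pendant –COCH3: carbonyl C bonded to two carbons → ketone.
para-disubstituted benzene ring → arene.
pendant –CH2SH → thiol.
C–O–C with sp³ carbons on both sides and no adjacent C=O → ether.
C–S–C linkage → sulfide (thioether).
pendant –COOH: carbonyl C bonded to C and –OH → carboxylic acid.
–OH on an sp³ carbon → alcohol (secondary).
–NO2 on an sp³ carbon → nitro (the N=O is not a carbonyl).
pendant –CH=CH2: C=C double bond → alkene.
pendant –CH2OH on an sp³ backbone C → alcohol.
–OH on an sp³ carbon → alcohol (secondary).
–C(=O)Cl: carbonyl C bonded to C and to a halogen → acyl halide (not alkyl halide).
Alcohol appears at: CH(OH), CH(CH2OH), CH(OH) → 3.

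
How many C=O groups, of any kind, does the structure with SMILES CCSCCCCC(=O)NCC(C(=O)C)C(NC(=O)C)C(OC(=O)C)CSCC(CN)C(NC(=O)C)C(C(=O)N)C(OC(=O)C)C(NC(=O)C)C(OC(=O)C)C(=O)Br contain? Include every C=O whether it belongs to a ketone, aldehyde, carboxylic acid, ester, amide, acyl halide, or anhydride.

10

CH2CONHCH2: amide, 1 C=O (running total 1).
CH(COCH3): ketone, 1 C=O (running total 2).
CH(NHCOCH3): amide, 1 C=O (running total 3).
CH(OCOCH3): ester, 1 C=O (running total 4).
CH(NHCOCH3): amide, 1 C=O (running total 5).
CH(CONH2): amide, 1 C=O (running total 6).
CH(OCOCH3): ester, 1 C=O (running total 7).
CH(NHCOCH3): amide, 1 C=O (running total 8).
CH(OCOCH3): ester, 1 C=O (running total 9).
COBr: acyl halide, 1 C=O (running total 10).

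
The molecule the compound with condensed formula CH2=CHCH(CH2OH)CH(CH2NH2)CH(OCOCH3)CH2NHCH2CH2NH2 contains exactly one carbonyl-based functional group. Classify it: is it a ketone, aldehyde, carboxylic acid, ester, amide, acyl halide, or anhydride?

The carbonyl is in the CH(OCOCH3) segment: pendant –OC(=O)CH3: an acyloxy group → ester.

ester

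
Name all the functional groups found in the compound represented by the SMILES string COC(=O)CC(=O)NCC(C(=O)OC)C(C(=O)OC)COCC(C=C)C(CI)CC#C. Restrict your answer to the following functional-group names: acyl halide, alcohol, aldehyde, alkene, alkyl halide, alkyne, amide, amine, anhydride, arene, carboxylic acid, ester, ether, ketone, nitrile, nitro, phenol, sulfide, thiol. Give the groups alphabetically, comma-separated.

alkene, alkyl halide, alkyne, amide, ester, ether

Reading the structure from left to right:
  CH3OOC: CH3O–C(=O)–: carbonyl C bonded to C and to –OCH3 → ester (not ketone + ether).
  CH2CONHCH2: –C(=O)–N– linkage → amide (the N is not an amine).
  CH(COOCH3): pendant –COOCH3: carbonyl C bonded to C and –OCH3 → ester.
  CH(COOCH3): pendant –COOCH3: carbonyl C bonded to C and –OCH3 → ester.
  CH2OCH2: C–O–C with sp³ carbons on both sides and no adjacent C=O → ether.
  CH(CH=CH2): pendant –CH=CH2: C=C double bond → alkene.
  CH(CH2I): pendant –CH2X: halogen on sp³ carbon → alkyl halide.
  C≡CH: C≡C triple bond → alkyne.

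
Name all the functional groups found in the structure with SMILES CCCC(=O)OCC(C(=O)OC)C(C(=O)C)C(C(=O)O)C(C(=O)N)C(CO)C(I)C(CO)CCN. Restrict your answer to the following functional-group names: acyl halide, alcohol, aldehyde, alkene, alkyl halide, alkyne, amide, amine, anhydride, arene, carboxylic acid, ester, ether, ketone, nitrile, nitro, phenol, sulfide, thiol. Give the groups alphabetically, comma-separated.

alcohol, alkyl halide, amide, amine, carboxylic acid, ester, ketone

–C(=O)–O–C with C on the carbonyl side → ester.
pendant –COOCH3: carbonyl C bonded to C and –OCH3 → ester.
pendant –COCH3: carbonyl C bonded to two carbons → ketone.
pendant –COOH: carbonyl C bonded to C and –OH → carboxylic acid.
pendant –CONH2: carbonyl C bonded to C and N → amide.
pendant –CH2OH on an sp³ backbone C → alcohol.
halogen on an sp³ carbon → alkyl halide.
pendant –CH2OH on an sp³ backbone C → alcohol.
–NH2 on an sp³ carbon with no adjacent C=O → amine.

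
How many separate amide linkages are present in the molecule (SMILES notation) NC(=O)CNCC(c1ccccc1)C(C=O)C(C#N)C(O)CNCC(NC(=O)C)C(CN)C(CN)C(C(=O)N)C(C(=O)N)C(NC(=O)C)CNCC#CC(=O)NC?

–C(=O)NH2: carbonyl C bonded to C and to N → amide (the N is not a separate amine).
C–N–C with sp³ carbons and no adjacent C=O → amine (secondary).
pendant –C6H5: benzene ring → arene.
pendant –CHO: carbonyl C bonded to C and H → aldehyde.
pendant –C≡N: nitrile.
–OH on an sp³ carbon → alcohol (secondary).
C–N–C with sp³ carbons and no adjacent C=O → amine (secondary).
pendant –NHC(=O)CH3: N bonded to a carbonyl → amide (not amine).
pendant –CH2NH2: N on sp³ C, no adjacent C=O → amine.
pendant –CH2NH2: N on sp³ C, no adjacent C=O → amine.
pendant –CONH2: carbonyl C bonded to C and N → amide.
pendant –CONH2: carbonyl C bonded to C and N → amide.
pendant –NHC(=O)CH3: N bonded to a carbonyl → amide (not amine).
C–N–C with sp³ carbons and no adjacent C=O → amine (secondary).
C≡C triple bond → alkyne.
–C(=O)NHCH3: carbonyl C bonded to C and to N → amide (the N is not an amine).
Amide appears at: H2NCO, CH(NHCOCH3), CH(CONH2), CH(CONH2), CH(NHCOCH3), CONHCH3 → 6.

6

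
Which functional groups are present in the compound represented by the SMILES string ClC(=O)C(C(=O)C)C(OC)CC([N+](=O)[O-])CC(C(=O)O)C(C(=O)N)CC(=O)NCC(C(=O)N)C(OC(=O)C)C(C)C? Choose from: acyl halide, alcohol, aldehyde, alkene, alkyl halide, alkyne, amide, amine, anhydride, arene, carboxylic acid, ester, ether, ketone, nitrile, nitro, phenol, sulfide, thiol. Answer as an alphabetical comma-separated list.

Reading the structure from left to right:
  ClCO: –C(=O)Cl: carbonyl C bonded to C and to a halogen → acyl halide (not alkyl halide).
  CH(COCH3): pendant –COCH3: carbonyl C bonded to two carbons → ketone.
  CH(OCH3): pendant –OCH3: C–O–C with sp³ C, no adjacent C=O → ether.
  CH(NO2): –NO2 on an sp³ carbon → nitro (the N=O is not a carbonyl).
  CH(COOH): pendant –COOH: carbonyl C bonded to C and –OH → carboxylic acid.
  CH(CONH2): pendant –CONH2: carbonyl C bonded to C and N → amide.
  CH2CONHCH2: –C(=O)–N– linkage → amide (the N is not an amine).
  CH(CONH2): pendant –CONH2: carbonyl C bonded to C and N → amide.
  CH(OCOCH3): pendant –OC(=O)CH3: an acyloxy group → ester.

acyl halide, amide, carboxylic acid, ester, ether, ketone, nitro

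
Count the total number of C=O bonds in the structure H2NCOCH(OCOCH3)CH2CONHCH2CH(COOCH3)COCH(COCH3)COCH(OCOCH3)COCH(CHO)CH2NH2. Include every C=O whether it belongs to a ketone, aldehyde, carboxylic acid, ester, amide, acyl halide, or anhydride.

H2NCO: amide, 1 C=O (running total 1).
CH(OCOCH3): ester, 1 C=O (running total 2).
CH2CONHCH2: amide, 1 C=O (running total 3).
CH(COOCH3): ester, 1 C=O (running total 4).
CO: ketone, 1 C=O (running total 5).
CH(COCH3): ketone, 1 C=O (running total 6).
CO: ketone, 1 C=O (running total 7).
CH(OCOCH3): ester, 1 C=O (running total 8).
CO: ketone, 1 C=O (running total 9).
CH(CHO): aldehyde, 1 C=O (running total 10).

10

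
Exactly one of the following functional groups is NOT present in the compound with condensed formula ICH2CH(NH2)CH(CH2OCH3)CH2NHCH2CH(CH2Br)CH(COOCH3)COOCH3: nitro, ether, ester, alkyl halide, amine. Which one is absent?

amine: present (CH(NH2) — –NH2 on an sp³ carbon with no adjacent C=O → amine).
ester: present (CH(COOCH3) — pendant –COOCH3: carbonyl C bonded to C and –OCH3 → ester).
ether: present (CH(CH2OCH3) — pendant –CH2OCH3: C–O–C linkage → ether).
alkyl halide: present (ICH2 — halogen on an sp³ carbon → alkyl halide).
nitro: no segment matches this pattern.

nitro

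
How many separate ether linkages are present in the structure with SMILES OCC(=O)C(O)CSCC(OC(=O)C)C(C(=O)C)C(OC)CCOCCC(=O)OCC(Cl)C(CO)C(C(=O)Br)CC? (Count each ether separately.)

2

Reading the structure from left to right:
  HOCH2: HO– on an sp³ carbon → alcohol.
  CO: –C(=O)– with carbon on both sides → ketone.
  CH(OH): –OH on an sp³ carbon → alcohol (secondary).
  CH2SCH2: C–S–C linkage → sulfide (thioether).
  CH(OCOCH3): pendant –OC(=O)CH3: an acyloxy group → ester.
  CH(COCH3): pendant –COCH3: carbonyl C bonded to two carbons → ketone.
  CH(OCH3): pendant –OCH3: C–O–C with sp³ C, no adjacent C=O → ether.
  CH2OCH2: C–O–C with sp³ carbons on both sides and no adjacent C=O → ether.
  CH2COOCH2: –C(=O)–O–C with C on the carbonyl side → ester.
  CH(Cl): halogen on an sp³ carbon → alkyl halide.
  CH(CH2OH): pendant –CH2OH on an sp³ backbone C → alcohol.
  CH(COBr): pendant –C(=O)X: carbonyl C bonded to C and halogen → acyl halide.
Ether appears at: CH(OCH3), CH2OCH2 → 2.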